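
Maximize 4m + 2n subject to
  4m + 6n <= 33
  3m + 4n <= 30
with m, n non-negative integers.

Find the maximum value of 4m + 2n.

(m,n)=(8,0) is feasible, giving 32.
(m,n)=(7,0) is feasible, giving 28.
The best lattice point is (8,0), giving 32.

32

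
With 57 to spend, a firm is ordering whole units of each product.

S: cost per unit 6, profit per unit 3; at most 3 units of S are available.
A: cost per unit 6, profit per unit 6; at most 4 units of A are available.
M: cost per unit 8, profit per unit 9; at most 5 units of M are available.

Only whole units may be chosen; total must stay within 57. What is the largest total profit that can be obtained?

60

M has the best ratio (9/8); taking only M gives at most 5×9 = 45 (stopped by the supply cap of 5).
Mixing does better — 4×A and 4×M: cost 56 ≤ 57, profit 4·6 + 4·9 = 60.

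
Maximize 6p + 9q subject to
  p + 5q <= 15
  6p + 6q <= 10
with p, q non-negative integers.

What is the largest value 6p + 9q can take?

(p,q)=(0,1) is feasible, giving 9.
(p,q)=(1,0) is feasible, giving 6.
(p,q)=(0,0) is feasible, giving 0.
The best lattice point is (0,1), giving 9.

9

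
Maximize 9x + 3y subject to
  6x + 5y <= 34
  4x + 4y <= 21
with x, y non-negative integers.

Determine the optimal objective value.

45

The continuous relaxation peaks at (5.25, 0) with value 47.25; rounding to a feasible lattice point costs some objective.
(x,y)=(5,0): 6·5+5·0=30≤34, 4·5+4·0=20≤21, objective 45.
(x,y)=(4,1): 6·4+5·1=29≤34, 4·4+4·1=20≤21, objective 39.
(x,y)=(4,0): 6·4+5·0=24≤34, 4·4+4·0=16≤21, objective 36.
The best lattice point is (5,0), giving 45.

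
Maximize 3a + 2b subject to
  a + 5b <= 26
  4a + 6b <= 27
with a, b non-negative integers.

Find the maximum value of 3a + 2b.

18

Relaxing integrality, the LP optimum is 20.25 at (a,b) = (6.75, 0), which is not an integer point.
(a,b)=(6,0): 1·6+5·0=6≤26, 4·6+6·0=24≤27, objective 18.
(a,b)=(5,1): 1·5+5·1=10≤26, 4·5+6·1=26≤27, objective 17.
(a,b)=(5,0): 1·5+5·0=5≤26, 4·5+6·0=20≤27, objective 15.
Maximum is 18 at (a,b)=(6,0).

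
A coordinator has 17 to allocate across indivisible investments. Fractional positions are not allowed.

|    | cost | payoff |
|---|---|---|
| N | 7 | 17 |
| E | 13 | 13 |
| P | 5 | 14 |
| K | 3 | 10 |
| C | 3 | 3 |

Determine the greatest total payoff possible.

Treat it as a binary knapsack problem.
Allowing fractional choices, the relaxed optimum would be about 43.0, but investments are indivisible.
N + P + C: cost 7 + 5 + 3 = 15 ≤ 17, payoff 17 + 14 + 3 = 34.
N + P: cost 7 + 5 = 12 ≤ 17, payoff 17 + 14 = 31.
N + P + K: cost 7 + 5 + 3 = 15 ≤ 17, payoff 17 + 14 + 10 = 41.
Best is N, P, and K with total payoff 41.

41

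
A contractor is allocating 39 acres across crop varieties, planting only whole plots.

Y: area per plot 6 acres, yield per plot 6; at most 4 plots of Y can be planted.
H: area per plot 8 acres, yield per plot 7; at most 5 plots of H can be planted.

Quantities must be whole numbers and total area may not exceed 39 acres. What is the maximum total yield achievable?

34

2×Y and 3×H: area 36 ≤ 39, yield 2·6 + 3·7 = 33.
1×Y and 4×H: area 38 ≤ 39, yield 1·6 + 4·7 = 34.
Best is 34.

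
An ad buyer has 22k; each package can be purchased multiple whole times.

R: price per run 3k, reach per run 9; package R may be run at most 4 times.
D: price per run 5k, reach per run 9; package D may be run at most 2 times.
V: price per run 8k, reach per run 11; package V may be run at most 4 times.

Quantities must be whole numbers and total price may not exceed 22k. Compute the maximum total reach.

This is a bounded integer knapsack.
R has the best ratio (9/3); taking only R gives at most 4×9 = 36 (stopped by the supply cap of 4).
Mixing does better — 4×R and 2×D: price 22 ≤ 22, reach 4·9 + 2·9 = 54.

54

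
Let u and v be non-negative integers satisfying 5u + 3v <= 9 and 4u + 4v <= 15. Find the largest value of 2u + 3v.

9

(u,v)=(0,3): 5·0+3·3=9≤9, 4·0+4·3=12≤15, objective 9.
(u,v)=(0,2): 5·0+3·2=6≤9, 4·0+4·2=8≤15, objective 6.
Maximum is 9 at (u,v)=(0,3).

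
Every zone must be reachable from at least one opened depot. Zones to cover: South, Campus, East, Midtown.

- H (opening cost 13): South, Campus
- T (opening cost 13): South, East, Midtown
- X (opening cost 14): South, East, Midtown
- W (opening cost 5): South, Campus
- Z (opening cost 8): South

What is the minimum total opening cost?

18

This is a weighted set-cover instance.
Choose T and W: together they cover South, Campus, East, Midtown — every zone.
Total opening cost: 13 + 5 = 18.
No cover costs less than 18.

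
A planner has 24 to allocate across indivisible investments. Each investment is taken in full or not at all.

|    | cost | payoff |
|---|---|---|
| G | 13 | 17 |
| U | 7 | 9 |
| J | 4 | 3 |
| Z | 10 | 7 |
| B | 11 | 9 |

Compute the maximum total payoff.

Take G, U, and J: cost 13 + 7 + 4 = 24 ≤ 24, payoff 17 + 9 + 3 = 29.
No other feasible combination does better.

29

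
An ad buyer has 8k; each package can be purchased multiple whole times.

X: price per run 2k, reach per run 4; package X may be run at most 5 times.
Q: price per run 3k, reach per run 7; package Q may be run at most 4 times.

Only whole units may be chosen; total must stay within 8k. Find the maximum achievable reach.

This is a bounded integer knapsack.
Take 1×X and 2×Q: price 8 ≤ 8, reach 1·4 + 2·7 = 18.
No other integer combination yields more.

18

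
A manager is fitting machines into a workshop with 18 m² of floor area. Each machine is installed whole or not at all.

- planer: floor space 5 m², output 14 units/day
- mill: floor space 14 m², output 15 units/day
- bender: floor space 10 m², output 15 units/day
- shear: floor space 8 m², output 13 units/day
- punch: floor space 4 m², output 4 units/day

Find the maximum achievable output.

This is a 0-1 knapsack instance.
Allowing fractional choices, the relaxed optimum would be about 34.5, but machines are indivisible.
bender + shear: floor space 10 + 8 = 18 ≤ 18, output 15 + 13 = 28.
planer + shear + punch: floor space 5 + 8 + 4 = 17 ≤ 18, output 14 + 13 + 4 = 31.
planer + bender: floor space 5 + 10 = 15 ≤ 18, output 14 + 15 = 29.
Best is planer, shear, and punch with total output 31.

31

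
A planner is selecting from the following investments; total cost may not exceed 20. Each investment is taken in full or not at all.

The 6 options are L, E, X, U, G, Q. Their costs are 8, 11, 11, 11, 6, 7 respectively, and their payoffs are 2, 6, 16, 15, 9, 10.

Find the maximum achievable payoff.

Treat it as a binary knapsack problem.
Allowing fractional choices, the relaxed optimum would be about 29.3, but investments are indivisible.
U + Q: cost 11 + 7 = 18 ≤ 20, payoff 15 + 10 = 25.
X + Q: cost 11 + 7 = 18 ≤ 20, payoff 16 + 10 = 26.
X + G: cost 11 + 6 = 17 ≤ 20, payoff 16 + 9 = 25.
Best is X and Q with total payoff 26.

26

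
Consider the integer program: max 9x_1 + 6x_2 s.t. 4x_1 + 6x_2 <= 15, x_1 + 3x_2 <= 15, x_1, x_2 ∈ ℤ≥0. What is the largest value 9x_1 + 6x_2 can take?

(x_1,x_2)=(3,0) is feasible, giving 27.
(x_1,x_2)=(2,1) is feasible, giving 24.
(x_1,x_2)=(2,0) is feasible, giving 18.
No feasible integer point exceeds 27.

27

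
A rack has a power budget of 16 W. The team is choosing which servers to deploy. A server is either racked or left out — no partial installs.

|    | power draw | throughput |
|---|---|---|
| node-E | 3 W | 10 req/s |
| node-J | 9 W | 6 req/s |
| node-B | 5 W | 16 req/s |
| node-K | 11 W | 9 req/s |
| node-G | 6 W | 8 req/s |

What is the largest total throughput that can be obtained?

34

Allowing fractional choices, the relaxed optimum would be about 35.6, but servers are indivisible.
node-E + node-B: power draw 3 + 5 = 8 ≤ 16, throughput 10 + 16 = 26.
node-E + node-B + node-G: power draw 3 + 5 + 6 = 14 ≤ 16, throughput 10 + 16 + 8 = 34.
node-B + node-K: power draw 5 + 11 = 16 ≤ 16, throughput 16 + 9 = 25.
Best is node-E, node-B, and node-G with total throughput 34.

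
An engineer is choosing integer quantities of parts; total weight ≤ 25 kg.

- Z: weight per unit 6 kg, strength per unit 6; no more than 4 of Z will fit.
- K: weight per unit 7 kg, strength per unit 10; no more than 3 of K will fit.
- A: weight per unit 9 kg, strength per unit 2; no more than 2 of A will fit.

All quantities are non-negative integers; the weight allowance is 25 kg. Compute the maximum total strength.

30

This is a bounded integer knapsack.
K has the best ratio (10/7); taking only K gives at most 3×10 = 30 (stopped by the weight limit).
Optimal: 3×K: weight 21 ≤ 25, strength 3·10 = 30.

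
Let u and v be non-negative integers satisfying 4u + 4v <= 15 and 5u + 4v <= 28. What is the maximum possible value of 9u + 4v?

27

Relaxing integrality, the LP optimum is 33.75 at (u,v) = (3.75, 0), which is not an integer point.
(u,v)=(3,0): 4·3+4·0=12≤15, 5·3+4·0=15≤28, objective 27.
(u,v)=(2,1): 4·2+4·1=12≤15, 5·2+4·1=14≤28, objective 22.
(u,v)=(2,0): 4·2+4·0=8≤15, 5·2+4·0=10≤28, objective 18.
The best lattice point is (3,0), giving 27.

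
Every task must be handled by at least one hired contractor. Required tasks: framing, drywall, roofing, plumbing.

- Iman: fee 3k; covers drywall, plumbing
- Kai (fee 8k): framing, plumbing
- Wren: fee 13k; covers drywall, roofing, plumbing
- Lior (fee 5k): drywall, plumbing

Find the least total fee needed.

Choose Kai and Wren: together they cover framing, drywall, roofing, plumbing — every task.
Total fee: 8 + 13 = 21.

21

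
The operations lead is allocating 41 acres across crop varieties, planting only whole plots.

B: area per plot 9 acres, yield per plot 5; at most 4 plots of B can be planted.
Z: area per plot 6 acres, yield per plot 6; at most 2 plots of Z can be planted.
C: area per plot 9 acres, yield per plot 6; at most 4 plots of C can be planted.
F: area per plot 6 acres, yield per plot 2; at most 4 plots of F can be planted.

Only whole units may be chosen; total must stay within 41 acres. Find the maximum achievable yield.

Z has the best ratio (6/6); taking only Z gives at most 2×6 = 12 (stopped by the supply cap of 2).
Mixing does better — 2×Z and 3×C: area 39 ≤ 41, yield 2·6 + 3·6 = 30.

30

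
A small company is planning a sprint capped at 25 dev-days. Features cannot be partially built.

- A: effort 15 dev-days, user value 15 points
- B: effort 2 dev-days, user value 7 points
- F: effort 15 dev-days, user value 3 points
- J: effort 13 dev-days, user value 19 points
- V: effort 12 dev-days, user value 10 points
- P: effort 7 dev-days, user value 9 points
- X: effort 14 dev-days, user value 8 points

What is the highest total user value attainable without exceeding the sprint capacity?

35

Allowing fractional choices, the relaxed optimum would be about 38.0, but features are indivisible.
B + J + P: effort 2 + 13 + 7 = 22 ≤ 25, user value 7 + 19 + 9 = 35.
J + V: effort 13 + 12 = 25 ≤ 25, user value 19 + 10 = 29.
A + B + P: effort 15 + 2 + 7 = 24 ≤ 25, user value 15 + 7 + 9 = 31.
Best is B, J, and P with total user value 35.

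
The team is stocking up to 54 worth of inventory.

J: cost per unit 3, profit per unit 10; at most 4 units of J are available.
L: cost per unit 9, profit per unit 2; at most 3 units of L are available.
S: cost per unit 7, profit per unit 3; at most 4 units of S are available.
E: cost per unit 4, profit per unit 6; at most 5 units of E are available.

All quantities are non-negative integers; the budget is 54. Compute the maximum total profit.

79

This is a bounded integer knapsack.
J has the best ratio (10/3); taking only J gives at most 4×10 = 40 (stopped by the supply cap of 4).
Mixing does better — 4×J, 3×S, and 5×E: cost 53 ≤ 54, profit 4·10 + 3·3 + 5·6 = 79.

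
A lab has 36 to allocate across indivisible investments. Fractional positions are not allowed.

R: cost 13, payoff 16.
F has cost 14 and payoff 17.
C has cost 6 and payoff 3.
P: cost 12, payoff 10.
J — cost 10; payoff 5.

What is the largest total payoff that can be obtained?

36

This is an integer program with binary decision variables.
R + F: cost 13 + 14 = 27 ≤ 36, payoff 16 + 17 = 33.
F + P + J: cost 14 + 12 + 10 = 36 ≤ 36, payoff 17 + 10 + 5 = 32.
R + F + C: cost 13 + 14 + 6 = 33 ≤ 36, payoff 16 + 17 + 3 = 36.
Best is R, F, and C with total payoff 36.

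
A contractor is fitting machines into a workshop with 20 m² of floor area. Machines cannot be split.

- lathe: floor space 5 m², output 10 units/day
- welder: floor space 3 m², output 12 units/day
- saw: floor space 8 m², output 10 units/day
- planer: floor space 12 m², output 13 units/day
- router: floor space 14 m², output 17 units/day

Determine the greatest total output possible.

This is a 0-1 knapsack instance.
lathe + welder + planer: floor space 5 + 3 + 12 = 20 ≤ 20, output 10 + 12 + 13 = 35.
lathe + welder + saw: floor space 5 + 3 + 8 = 16 ≤ 20, output 10 + 12 + 10 = 32.
welder + router: floor space 3 + 14 = 17 ≤ 20, output 12 + 17 = 29.
Best is lathe, welder, and planer with total output 35.

35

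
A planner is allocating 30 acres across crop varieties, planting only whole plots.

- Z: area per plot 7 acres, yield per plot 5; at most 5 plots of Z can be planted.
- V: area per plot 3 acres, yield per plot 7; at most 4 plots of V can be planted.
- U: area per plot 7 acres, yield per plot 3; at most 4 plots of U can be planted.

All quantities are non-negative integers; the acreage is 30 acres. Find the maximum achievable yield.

V has the best ratio (7/3); taking only V gives at most 4×7 = 28 (stopped by the supply cap of 4).
Mixing does better — 2×Z and 4×V: area 26 ≤ 30, yield 2·5 + 4·7 = 38.

38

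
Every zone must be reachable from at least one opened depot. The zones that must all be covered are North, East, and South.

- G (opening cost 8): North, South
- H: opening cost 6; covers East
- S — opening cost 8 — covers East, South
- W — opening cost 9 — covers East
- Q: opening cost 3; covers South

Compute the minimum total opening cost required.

The greedy cost-per-new-zone heuristic would pick Q, H, and G for 17, but a cheaper cover exists.
Choose G and H: together they cover North, East, South — every zone.
Total opening cost: 8 + 6 = 14.
No cover costs less than 14.

14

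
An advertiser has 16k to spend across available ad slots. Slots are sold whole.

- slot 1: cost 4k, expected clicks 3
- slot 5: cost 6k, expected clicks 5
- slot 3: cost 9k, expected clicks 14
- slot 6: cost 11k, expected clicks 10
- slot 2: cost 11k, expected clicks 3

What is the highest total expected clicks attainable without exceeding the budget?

19

Treat it as a binary knapsack problem.
Take slot 5 and slot 3: cost 6 + 9 = 15 ≤ 16, expected clicks 5 + 14 = 19.
No other feasible combination does better.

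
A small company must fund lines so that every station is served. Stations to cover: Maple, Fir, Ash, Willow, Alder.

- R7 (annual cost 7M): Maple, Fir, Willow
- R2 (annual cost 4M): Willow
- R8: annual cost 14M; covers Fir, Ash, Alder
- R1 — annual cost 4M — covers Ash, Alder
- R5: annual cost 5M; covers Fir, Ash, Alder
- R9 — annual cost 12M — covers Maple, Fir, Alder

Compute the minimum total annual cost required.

11

The greedy cost-per-new-station heuristic would pick R5 and R7 for 12, but a cheaper cover exists.
Choose R7 and R1: together they cover Maple, Fir, Ash, Willow, Alder — every station.
Total annual cost: 7 + 4 = 11.
No cover costs less than 11.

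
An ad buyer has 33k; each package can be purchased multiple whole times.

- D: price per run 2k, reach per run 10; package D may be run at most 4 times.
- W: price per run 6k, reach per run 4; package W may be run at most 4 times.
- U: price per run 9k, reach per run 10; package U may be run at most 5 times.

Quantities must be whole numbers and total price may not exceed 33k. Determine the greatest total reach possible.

64

3×D and 3×U: price 33 ≤ 33, reach 3·10 + 3·10 = 60.
4×D, 1×W, and 2×U: price 32 ≤ 33, reach 4·10 + 1·4 + 2·10 = 64.
Best is 64.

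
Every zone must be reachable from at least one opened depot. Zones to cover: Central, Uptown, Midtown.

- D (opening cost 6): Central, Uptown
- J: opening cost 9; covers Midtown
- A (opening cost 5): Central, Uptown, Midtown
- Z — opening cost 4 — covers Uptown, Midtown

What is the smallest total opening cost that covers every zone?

5

This is an integer covering problem.
A alone covers Central, Uptown, Midtown — every zone.
Total opening cost: 5.
No cover costs less than 5.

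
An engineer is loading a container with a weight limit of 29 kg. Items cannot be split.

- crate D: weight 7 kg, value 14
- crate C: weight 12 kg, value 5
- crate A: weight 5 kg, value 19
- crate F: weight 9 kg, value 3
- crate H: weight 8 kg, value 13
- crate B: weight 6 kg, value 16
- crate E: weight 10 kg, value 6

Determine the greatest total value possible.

62

Allowing fractional choices, the relaxed optimum would be about 63.8, but items are indivisible.
crate D + crate A + crate H + crate B: weight 7 + 5 + 8 + 6 = 26 ≤ 29, value 14 + 19 + 13 + 16 = 62.
crate D + crate A + crate B + crate E: weight 7 + 5 + 6 + 10 = 28 ≤ 29, value 14 + 19 + 16 + 6 = 55.
Best is crate D, crate A, crate H, and crate B with total value 62.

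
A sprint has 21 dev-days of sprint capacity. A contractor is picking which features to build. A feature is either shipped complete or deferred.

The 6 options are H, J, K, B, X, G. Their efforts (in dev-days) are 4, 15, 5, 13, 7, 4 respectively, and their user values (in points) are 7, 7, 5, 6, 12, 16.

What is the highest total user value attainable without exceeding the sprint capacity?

40

This is an integer program with binary decision variables.
Take H, K, X, and G: effort 4 + 5 + 7 + 4 = 20 ≤ 21, user value 7 + 5 + 12 + 16 = 40.
No other feasible combination does better.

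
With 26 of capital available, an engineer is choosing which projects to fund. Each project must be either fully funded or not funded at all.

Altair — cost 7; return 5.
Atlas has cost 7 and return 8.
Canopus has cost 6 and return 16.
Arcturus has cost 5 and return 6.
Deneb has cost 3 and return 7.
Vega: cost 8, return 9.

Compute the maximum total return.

40

Take Atlas, Canopus, Deneb, and Vega: cost 7 + 6 + 3 + 8 = 24 ≤ 26, return 8 + 16 + 7 + 9 = 40.
No other feasible combination does better.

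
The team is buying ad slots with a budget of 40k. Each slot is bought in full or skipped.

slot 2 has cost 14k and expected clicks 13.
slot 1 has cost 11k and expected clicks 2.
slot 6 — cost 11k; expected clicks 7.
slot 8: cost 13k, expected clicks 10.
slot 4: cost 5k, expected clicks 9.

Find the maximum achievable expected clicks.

slot 2 + slot 6 + slot 4: cost 14 + 11 + 5 = 30 ≤ 40, expected clicks 13 + 7 + 9 = 29.
slot 2 + slot 8 + slot 4: cost 14 + 13 + 5 = 32 ≤ 40, expected clicks 13 + 10 + 9 = 32.
slot 2 + slot 6 + slot 8: cost 14 + 11 + 13 = 38 ≤ 40, expected clicks 13 + 7 + 10 = 30.
Best is slot 2, slot 8, and slot 4 with total expected clicks 32.

32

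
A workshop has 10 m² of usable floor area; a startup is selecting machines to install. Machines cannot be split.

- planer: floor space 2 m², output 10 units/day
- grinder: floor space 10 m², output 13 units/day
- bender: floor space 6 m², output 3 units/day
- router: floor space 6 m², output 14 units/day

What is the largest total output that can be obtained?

Allowing fractional choices, the relaxed optimum would be about 26.6, but machines are indivisible.
planer + router: floor space 2 + 6 = 8 ≤ 10, output 10 + 14 = 24.
planer + bender: floor space 2 + 6 = 8 ≤ 10, output 10 + 3 = 13.
router: floor space 6 ≤ 10, output 14.
Best is planer and router with total output 24.

24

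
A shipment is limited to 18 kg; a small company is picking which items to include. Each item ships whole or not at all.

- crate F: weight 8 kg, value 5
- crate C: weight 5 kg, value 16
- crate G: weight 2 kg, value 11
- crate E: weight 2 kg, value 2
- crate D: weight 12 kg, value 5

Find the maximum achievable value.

crate F + crate C + crate G + crate E: weight 8 + 5 + 2 + 2 = 17 ≤ 18, value 5 + 16 + 11 + 2 = 34.
crate C + crate G + crate E: weight 5 + 2 + 2 = 9 ≤ 18, value 16 + 11 + 2 = 29.
crate F + crate C + crate G: weight 8 + 5 + 2 = 15 ≤ 18, value 5 + 16 + 11 = 32.
Best is crate F, crate C, crate G, and crate E with total value 34.

34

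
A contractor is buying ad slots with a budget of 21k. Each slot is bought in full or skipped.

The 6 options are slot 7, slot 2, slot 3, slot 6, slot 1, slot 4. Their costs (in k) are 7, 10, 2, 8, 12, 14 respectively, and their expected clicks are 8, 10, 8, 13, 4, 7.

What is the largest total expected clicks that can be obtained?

This is an integer program with binary decision variables.
slot 7 + slot 2 + slot 3: cost 7 + 10 + 2 = 19 ≤ 21, expected clicks 8 + 10 + 8 = 26.
slot 7 + slot 3 + slot 6: cost 7 + 2 + 8 = 17 ≤ 21, expected clicks 8 + 8 + 13 = 29.
slot 2 + slot 3 + slot 6: cost 10 + 2 + 8 = 20 ≤ 21, expected clicks 10 + 8 + 13 = 31.
Best is slot 2, slot 3, and slot 6 with total expected clicks 31.

31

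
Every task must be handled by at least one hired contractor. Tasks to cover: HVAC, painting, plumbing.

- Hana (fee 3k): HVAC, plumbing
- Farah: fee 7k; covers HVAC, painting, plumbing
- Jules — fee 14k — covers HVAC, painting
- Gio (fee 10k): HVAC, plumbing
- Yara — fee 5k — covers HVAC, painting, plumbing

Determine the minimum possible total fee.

5

The greedy cost-per-new-task heuristic would pick Hana and Yara for 8, but a cheaper cover exists.
Yara alone covers HVAC, painting, plumbing — every task.
Total fee: 5.
No cover costs less than 5.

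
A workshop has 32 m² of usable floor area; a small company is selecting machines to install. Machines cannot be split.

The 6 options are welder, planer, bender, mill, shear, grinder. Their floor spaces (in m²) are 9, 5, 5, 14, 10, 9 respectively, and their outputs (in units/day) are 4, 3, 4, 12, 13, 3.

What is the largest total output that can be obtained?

29

Allowing fractional choices, the relaxed optimum would be about 30.8, but machines are indivisible.
planer + mill + shear: floor space 5 + 14 + 10 = 29 ≤ 32, output 3 + 12 + 13 = 28.
mill + shear: floor space 14 + 10 = 24 ≤ 32, output 12 + 13 = 25.
bender + mill + shear: floor space 5 + 14 + 10 = 29 ≤ 32, output 4 + 12 + 13 = 29.
Best is bender, mill, and shear with total output 29.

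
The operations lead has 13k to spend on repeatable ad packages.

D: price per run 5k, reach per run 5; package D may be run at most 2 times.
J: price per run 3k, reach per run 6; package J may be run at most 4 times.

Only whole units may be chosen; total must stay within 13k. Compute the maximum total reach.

24

J has the best ratio (6/3); taking only J gives at most 4×6 = 24 (stopped by the price limit).
Optimal: 4×J: price 12 ≤ 13, reach 4·6 = 24.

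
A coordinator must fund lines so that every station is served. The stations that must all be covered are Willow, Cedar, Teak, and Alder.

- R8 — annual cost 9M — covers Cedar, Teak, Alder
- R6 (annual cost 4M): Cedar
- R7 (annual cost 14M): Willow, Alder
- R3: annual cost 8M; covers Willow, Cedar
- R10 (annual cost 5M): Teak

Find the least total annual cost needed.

17

This is an integer covering problem.
Choose R8 and R3: together they cover Willow, Cedar, Teak, Alder — every station.
Total annual cost: 9 + 8 = 17.
No cover costs less than 17.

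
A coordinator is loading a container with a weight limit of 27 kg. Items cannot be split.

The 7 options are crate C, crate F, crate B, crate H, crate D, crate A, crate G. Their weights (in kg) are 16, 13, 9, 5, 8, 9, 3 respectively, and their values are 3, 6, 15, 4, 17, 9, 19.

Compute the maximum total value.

This is an integer program with binary decision variables.
Take crate B, crate H, crate D, and crate G: weight 9 + 5 + 8 + 3 = 25 ≤ 27, value 15 + 4 + 17 + 19 = 55.
No other feasible combination does better.

55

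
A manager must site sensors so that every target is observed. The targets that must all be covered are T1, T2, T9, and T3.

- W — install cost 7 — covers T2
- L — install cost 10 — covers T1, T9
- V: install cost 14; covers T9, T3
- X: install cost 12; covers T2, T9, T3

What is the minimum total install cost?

Choose L and X: together they cover T1, T2, T9, T3 — every target.
Total install cost: 10 + 12 = 22.

22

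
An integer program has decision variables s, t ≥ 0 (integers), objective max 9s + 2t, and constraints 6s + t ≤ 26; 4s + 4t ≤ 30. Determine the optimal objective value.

40

Relaxing integrality, the LP optimum is 40.90 at (s,t) = (3.7, 3.8), which is not an integer point.
(s,t)=(4,2): 6·4+1·2=26≤26, 4·4+4·2=24≤30, objective 40.
(s,t)=(4,1): 6·4+1·1=25≤26, 4·4+4·1=20≤30, objective 38.
(s,t)=(3,4): 6·3+1·4=22≤26, 4·3+4·4=28≤30, objective 35.
(s,t)=(3,3): 6·3+1·3=21≤26, 4·3+4·3=24≤30, objective 33.
The best lattice point is (4,2), giving 40.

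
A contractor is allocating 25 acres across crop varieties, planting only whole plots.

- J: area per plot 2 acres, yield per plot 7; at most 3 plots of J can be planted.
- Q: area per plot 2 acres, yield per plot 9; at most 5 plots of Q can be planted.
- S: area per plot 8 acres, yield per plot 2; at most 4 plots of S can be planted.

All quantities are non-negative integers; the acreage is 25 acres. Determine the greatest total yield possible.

This is a bounded integer knapsack.
3×J, 5×Q, and 1×S: area 24 ≤ 25, yield 3·7 + 5·9 + 1·2 = 68.
3×J and 5×Q: area 16 ≤ 25, yield 3·7 + 5·9 = 66.
Best is 68.

68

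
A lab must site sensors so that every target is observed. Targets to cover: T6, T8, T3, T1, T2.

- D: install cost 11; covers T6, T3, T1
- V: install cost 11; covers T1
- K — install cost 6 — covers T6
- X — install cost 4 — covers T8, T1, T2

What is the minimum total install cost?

15

Choose D and X: together they cover T6, T8, T3, T1, T2 — every target.
Total install cost: 11 + 4 = 15.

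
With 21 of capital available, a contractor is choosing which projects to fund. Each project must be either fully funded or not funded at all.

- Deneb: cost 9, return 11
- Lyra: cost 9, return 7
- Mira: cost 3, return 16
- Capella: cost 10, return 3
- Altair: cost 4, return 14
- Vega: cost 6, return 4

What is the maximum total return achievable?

Take Deneb, Mira, and Altair: cost 9 + 3 + 4 = 16 ≤ 21, return 11 + 16 + 14 = 41.
No other feasible combination does better.

41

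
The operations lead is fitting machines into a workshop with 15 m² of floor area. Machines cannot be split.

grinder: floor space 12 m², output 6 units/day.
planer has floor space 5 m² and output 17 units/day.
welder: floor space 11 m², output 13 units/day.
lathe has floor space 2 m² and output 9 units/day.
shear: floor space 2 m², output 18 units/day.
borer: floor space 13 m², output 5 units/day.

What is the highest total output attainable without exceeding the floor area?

planer + lathe + shear: floor space 5 + 2 + 2 = 9 ≤ 15, output 17 + 9 + 18 = 44.
planer + shear: floor space 5 + 2 = 7 ≤ 15, output 17 + 18 = 35.
welder + lathe + shear: floor space 11 + 2 + 2 = 15 ≤ 15, output 13 + 9 + 18 = 40.
Best is planer, lathe, and shear with total output 44.

44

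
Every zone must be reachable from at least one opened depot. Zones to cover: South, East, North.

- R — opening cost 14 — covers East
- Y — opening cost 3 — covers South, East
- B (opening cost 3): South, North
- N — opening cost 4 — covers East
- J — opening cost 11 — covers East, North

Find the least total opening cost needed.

6

Choose Y and B: together they cover South, East, North — every zone.
Total opening cost: 3 + 3 = 6.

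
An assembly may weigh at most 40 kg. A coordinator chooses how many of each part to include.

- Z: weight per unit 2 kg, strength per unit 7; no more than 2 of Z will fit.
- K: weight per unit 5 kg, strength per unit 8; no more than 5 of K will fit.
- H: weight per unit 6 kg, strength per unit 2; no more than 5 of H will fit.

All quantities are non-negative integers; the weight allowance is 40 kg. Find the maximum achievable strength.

56

Z has the best ratio (7/2); taking only Z gives at most 2×7 = 14 (stopped by the supply cap of 2).
Mixing does better — 2×Z, 5×K, and 1×H: weight 35 ≤ 40, strength 2·7 + 5·8 + 1·2 = 56.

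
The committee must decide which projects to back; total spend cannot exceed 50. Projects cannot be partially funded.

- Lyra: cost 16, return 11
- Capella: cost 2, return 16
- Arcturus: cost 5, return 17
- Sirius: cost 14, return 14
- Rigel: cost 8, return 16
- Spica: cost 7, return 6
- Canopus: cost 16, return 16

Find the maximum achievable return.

This is an integer program with binary decision variables.
Capella + Arcturus + Sirius + Rigel + Canopus: cost 2 + 5 + 14 + 8 + 16 = 45 ≤ 50, return 16 + 17 + 14 + 16 + 16 = 79.
Lyra + Capella + Arcturus + Rigel + Canopus: cost 16 + 2 + 5 + 8 + 16 = 47 ≤ 50, return 11 + 16 + 17 + 16 + 16 = 76.
Lyra + Capella + Arcturus + Sirius + Rigel: cost 16 + 2 + 5 + 14 + 8 = 45 ≤ 50, return 11 + 16 + 17 + 14 + 16 = 74.
Best is Capella, Arcturus, Sirius, Rigel, and Canopus with total return 79.

79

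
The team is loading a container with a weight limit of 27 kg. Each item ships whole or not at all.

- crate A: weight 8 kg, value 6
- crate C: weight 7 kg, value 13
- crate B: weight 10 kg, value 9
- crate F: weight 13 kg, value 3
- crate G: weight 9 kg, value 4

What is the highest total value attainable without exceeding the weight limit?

28

Take crate A, crate C, and crate B: weight 8 + 7 + 10 = 25 ≤ 27, value 6 + 13 + 9 = 28.
No other feasible combination does better.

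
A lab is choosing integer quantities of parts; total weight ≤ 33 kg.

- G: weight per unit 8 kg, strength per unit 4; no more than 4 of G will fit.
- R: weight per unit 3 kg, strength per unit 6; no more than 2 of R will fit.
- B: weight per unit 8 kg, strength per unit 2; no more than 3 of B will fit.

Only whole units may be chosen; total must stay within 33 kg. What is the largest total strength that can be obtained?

This is a bounded integer knapsack.
3×G and 2×R: weight 30 ≤ 33, strength 3·4 + 2·6 = 24.
2×G, 2×R, and 1×B: weight 30 ≤ 33, strength 2·4 + 2·6 + 1·2 = 22.
Best is 24.

24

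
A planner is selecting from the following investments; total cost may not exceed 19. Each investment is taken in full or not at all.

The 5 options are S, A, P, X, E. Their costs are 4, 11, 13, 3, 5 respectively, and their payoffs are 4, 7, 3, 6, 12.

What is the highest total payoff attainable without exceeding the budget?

Take A, X, and E: cost 11 + 3 + 5 = 19 ≤ 19, payoff 7 + 6 + 12 = 25.
No other feasible combination does better.

25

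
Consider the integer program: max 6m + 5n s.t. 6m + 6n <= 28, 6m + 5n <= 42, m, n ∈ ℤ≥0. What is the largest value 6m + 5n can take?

(m,n)=(4,0) is feasible, giving 24.
(m,n)=(3,1) is feasible, giving 23.
(m,n)=(3,0) is feasible, giving 18.
No feasible integer point exceeds 24.

24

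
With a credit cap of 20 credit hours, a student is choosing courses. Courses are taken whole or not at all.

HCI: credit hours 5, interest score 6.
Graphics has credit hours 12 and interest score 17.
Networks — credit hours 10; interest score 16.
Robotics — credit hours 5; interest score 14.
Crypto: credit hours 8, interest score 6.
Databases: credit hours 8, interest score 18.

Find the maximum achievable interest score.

HCI + Robotics + Databases: credit hours 5 + 5 + 8 = 18 ≤ 20, interest score 6 + 14 + 18 = 38.
Graphics + Databases: credit hours 12 + 8 = 20 ≤ 20, interest score 17 + 18 = 35.
HCI + Networks + Robotics: credit hours 5 + 10 + 5 = 20 ≤ 20, interest score 6 + 16 + 14 = 36.
Best is HCI, Robotics, and Databases with total interest score 38.

38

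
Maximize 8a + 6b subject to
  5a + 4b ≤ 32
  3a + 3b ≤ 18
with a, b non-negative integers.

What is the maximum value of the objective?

48

(a,b)=(6,0): 5·6+4·0=30≤32, 3·6+3·0=18≤18, objective 48.
(a,b)=(5,1): 5·5+4·1=29≤32, 3·5+3·1=18≤18, objective 46.
Maximum is 48 at (a,b)=(6,0).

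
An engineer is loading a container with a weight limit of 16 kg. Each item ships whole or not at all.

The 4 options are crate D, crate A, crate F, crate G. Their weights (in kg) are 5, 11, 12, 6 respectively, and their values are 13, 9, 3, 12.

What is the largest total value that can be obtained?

25

Treat it as a binary knapsack problem.
Allowing fractional choices, the relaxed optimum would be about 29.1, but items are indivisible.
crate D + crate G: weight 5 + 6 = 11 ≤ 16, value 13 + 12 = 25.
crate D: weight 5 ≤ 16, value 13.
crate D + crate A: weight 5 + 11 = 16 ≤ 16, value 13 + 9 = 22.
Best is crate D and crate G with total value 25.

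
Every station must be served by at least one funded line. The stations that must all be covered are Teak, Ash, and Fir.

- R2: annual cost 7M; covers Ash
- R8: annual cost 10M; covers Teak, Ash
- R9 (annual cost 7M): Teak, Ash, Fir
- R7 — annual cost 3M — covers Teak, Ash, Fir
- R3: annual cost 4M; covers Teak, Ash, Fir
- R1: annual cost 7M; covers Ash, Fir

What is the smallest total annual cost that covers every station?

3

R7 alone covers Teak, Ash, Fir — every station.
Total annual cost: 3.
No cover costs less than 3.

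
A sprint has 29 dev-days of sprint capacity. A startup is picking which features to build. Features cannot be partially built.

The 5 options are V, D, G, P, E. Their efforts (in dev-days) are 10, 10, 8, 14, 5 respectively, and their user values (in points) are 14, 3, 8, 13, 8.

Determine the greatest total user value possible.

35

Allowing fractional choices, the relaxed optimum would be about 35.6, but features are indivisible.
V + G + E: effort 10 + 8 + 5 = 23 ≤ 29, user value 14 + 8 + 8 = 30.
V + P + E: effort 10 + 14 + 5 = 29 ≤ 29, user value 14 + 13 + 8 = 35.
G + P + E: effort 8 + 14 + 5 = 27 ≤ 29, user value 8 + 13 + 8 = 29.
Best is V, P, and E with total user value 35.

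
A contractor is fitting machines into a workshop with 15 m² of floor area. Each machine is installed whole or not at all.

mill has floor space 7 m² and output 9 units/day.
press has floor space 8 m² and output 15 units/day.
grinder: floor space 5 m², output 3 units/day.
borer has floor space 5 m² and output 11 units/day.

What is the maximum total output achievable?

Allowing fractional choices, the relaxed optimum would be about 28.6, but machines are indivisible.
mill + borer: floor space 7 + 5 = 12 ≤ 15, output 9 + 11 = 20.
mill + press: floor space 7 + 8 = 15 ≤ 15, output 9 + 15 = 24.
press + borer: floor space 8 + 5 = 13 ≤ 15, output 15 + 11 = 26.
Best is press and borer with total output 26.

26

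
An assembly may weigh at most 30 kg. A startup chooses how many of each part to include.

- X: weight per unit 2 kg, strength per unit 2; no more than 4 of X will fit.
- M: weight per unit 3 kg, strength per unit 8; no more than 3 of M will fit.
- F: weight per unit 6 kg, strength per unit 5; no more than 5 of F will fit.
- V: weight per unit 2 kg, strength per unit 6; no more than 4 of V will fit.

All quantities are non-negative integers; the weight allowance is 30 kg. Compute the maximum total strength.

Take 3×X, 3×M, 1×F, and 4×V: weight 29 ≤ 30, strength 3·2 + 3·8 + 1·5 + 4·6 = 59.
V has the best ratio (6/2) and is taken to its limit of 4; remaining capacity is filled optimally with the others.

59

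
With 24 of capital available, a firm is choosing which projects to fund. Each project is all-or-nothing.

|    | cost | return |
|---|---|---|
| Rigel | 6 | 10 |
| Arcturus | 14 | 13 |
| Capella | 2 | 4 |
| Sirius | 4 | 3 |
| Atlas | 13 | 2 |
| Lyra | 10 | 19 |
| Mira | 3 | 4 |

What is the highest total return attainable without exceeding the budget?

Take Rigel, Capella, Lyra, and Mira: cost 6 + 2 + 10 + 3 = 21 ≤ 24, return 10 + 4 + 19 + 4 = 37.
No other feasible combination does better.

37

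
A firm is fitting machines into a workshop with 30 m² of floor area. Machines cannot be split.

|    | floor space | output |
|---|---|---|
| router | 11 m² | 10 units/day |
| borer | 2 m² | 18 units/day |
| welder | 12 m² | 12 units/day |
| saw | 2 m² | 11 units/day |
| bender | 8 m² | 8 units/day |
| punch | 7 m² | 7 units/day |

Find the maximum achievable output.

Take router, borer, saw, bender, and punch: floor space 11 + 2 + 2 + 8 + 7 = 30 ≤ 30, output 10 + 18 + 11 + 8 + 7 = 54.
No other feasible combination does better.

54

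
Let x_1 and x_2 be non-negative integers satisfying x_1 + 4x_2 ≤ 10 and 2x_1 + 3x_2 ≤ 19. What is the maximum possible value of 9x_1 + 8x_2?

81

(x_1,x_2)=(9,0): 1·9+4·0=9≤10, 2·9+3·0=18≤19, objective 81.
(x_1,x_2)=(8,0): 1·8+4·0=8≤10, 2·8+3·0=16≤19, objective 72.
The best lattice point is (9,0), giving 81.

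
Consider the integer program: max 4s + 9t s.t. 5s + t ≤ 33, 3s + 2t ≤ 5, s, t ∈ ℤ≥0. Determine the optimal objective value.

The continuous relaxation peaks at (0, 2.5) with value 22.50; rounding to a feasible lattice point costs some objective.
(s,t)=(0,2): 5·0+1·2=2≤33, 3·0+2·2=4≤5, objective 18.
(s,t)=(1,1): 5·1+1·1=6≤33, 3·1+2·1=5≤5, objective 13.
(s,t)=(0,1): 5·0+1·1=1≤33, 3·0+2·1=2≤5, objective 9.
The best lattice point is (0,2), giving 18.

18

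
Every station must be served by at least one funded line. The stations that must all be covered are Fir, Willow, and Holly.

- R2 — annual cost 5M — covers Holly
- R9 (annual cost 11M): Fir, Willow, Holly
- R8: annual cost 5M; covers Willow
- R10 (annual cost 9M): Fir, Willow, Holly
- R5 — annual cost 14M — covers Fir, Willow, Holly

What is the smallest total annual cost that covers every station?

R10 alone covers Fir, Willow, Holly — every station.
Total annual cost: 9.
No cover costs less than 9.

9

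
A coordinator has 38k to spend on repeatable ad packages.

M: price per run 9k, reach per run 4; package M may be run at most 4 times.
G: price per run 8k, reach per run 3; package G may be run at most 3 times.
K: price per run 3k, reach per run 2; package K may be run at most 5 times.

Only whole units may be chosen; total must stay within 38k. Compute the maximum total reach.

This is a bounded integer knapsack.
K has the best ratio (2/3); taking only K gives at most 5×2 = 10 (stopped by the supply cap of 5).
Mixing does better — 2×M, 1×G, and 4×K: price 38 ≤ 38, reach 2·4 + 1·3 + 4·2 = 19.

19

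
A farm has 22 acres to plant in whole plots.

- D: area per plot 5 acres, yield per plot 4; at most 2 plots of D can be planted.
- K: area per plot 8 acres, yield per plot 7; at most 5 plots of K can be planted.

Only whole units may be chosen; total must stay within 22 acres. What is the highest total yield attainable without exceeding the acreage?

18

2×D and 1×K: area 18 ≤ 22, yield 2·4 + 1·7 = 15.
1×D and 2×K: area 21 ≤ 22, yield 1·4 + 2·7 = 18.
Best is 18.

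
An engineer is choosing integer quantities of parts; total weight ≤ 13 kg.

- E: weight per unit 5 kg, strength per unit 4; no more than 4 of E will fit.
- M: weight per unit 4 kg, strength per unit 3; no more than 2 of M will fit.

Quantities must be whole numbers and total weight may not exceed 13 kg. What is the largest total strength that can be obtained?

This is a bounded integer knapsack.
1×E and 2×M: weight 13 ≤ 13, strength 1·4 + 2·3 = 10.
2×E: weight 10 ≤ 13, strength 2·4 = 8.
Best is 10.

10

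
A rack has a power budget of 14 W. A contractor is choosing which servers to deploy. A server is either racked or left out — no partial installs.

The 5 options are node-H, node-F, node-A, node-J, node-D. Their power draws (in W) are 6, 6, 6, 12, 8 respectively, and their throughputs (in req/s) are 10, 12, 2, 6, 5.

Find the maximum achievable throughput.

Allowing fractional choices, the relaxed optimum would be about 23.2, but servers are indivisible.
node-F + node-D: power draw 6 + 8 = 14 ≤ 14, throughput 12 + 5 = 17.
node-H + node-F: power draw 6 + 6 = 12 ≤ 14, throughput 10 + 12 = 22.
node-H + node-D: power draw 6 + 8 = 14 ≤ 14, throughput 10 + 5 = 15.
Best is node-H and node-F with total throughput 22.

22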